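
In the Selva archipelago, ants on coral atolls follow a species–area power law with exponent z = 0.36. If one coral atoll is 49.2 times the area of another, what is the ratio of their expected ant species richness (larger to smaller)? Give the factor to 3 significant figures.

4.07

S₂/S₁ = (A₂/A₁)^z = 49.2^0.36
ln(S₂/S₁) = 0.36 × ln 49.2 = 0.36 × 3.8959 = 1.4025
S₂/S₁ = e^1.4025 ≈ 4.065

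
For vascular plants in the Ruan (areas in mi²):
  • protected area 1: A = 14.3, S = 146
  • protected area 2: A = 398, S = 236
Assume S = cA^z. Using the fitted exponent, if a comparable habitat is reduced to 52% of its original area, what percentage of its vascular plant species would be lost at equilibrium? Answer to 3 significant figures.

z = ln(236/146) / ln(398/14.3) = 0.4802 / 3.3262 = 0.1444
S_new/S_old = (A_new/A_old)^z = 0.52^0.1444 = exp(0.1444 × -0.6539) = 0.9099
Fraction lost = 1 − 0.9099 = 0.09009

9.01%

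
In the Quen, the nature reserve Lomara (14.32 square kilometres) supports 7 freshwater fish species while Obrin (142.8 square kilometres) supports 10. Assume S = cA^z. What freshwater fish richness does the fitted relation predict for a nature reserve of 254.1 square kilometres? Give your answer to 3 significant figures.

z = ln(10/7) / ln(142.8/14.32) = 0.3567 / 2.2998 = 0.1551
c = 7 / 14.32^0.1551 = 7 / 1.511 = 4.633
S₃ = 4.633 × 254.1^0.1551 = 4.633 × 2.36 ≈ 10.93

10.9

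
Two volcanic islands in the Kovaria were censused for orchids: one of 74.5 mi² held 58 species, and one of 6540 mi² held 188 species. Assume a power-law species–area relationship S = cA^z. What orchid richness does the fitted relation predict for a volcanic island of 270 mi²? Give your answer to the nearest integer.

z = ln(188/58) / ln(6540/74.5) = 1.1760 / 4.4749 = 0.2628
c = 58 / 74.5^0.2628 = 58 / 3.105 = 18.68
S₃ = 18.68 × 270^0.2628 = 18.68 × 4.355 ≈ 81.36

81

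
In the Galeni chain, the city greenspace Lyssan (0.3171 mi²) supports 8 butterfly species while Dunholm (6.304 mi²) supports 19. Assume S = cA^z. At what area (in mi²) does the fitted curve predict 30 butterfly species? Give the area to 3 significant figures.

z = ln(19/8) / ln(6.304/0.3171) = 0.8650 / 2.9897 = 0.2893
c = 8 / 0.3171^0.2893 = 8 / 0.7173 = 11.15
A = (30/11.15)^(1/0.2893) ⇒ ln A = ln(2.69)/0.2893 = 3.4199
A = e^3.4199 ≈ 30.57 mi²

30.6 mi²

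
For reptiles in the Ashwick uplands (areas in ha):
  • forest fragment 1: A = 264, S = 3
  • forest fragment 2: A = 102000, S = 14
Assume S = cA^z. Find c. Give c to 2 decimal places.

0.71

z = ln(S₂/S₁) / ln(A₂/A₁) = ln(14/3) / ln(102000/264) = 1.5404 / 5.9568 = 0.2586
c = S₁ / A₁^z = 3 / 264^0.2586 = 3 / 4.229 = 0.7094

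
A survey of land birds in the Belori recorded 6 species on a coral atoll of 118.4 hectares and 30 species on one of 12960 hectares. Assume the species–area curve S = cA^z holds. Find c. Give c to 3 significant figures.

z = ln(S₂/S₁) / ln(A₂/A₁) = ln(30/6) / ln(12960/118.4) = 1.6094 / 4.6956 = 0.3428
c = S₁ / A₁^z = 6 / 118.4^0.3428 = 6 / 5.136 = 1.168

1.17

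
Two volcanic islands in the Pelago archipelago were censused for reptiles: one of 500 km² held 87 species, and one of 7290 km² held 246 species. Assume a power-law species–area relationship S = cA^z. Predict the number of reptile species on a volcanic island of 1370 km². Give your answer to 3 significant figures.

129

z = ln(246/87) / ln(7290/500) = 1.0394 / 2.6797 = 0.3879
c = 87 / 500^0.3879 = 87 / 11.14 = 7.809
S₃ = 7.809 × 1370^0.3879 = 7.809 × 16.47 ≈ 128.6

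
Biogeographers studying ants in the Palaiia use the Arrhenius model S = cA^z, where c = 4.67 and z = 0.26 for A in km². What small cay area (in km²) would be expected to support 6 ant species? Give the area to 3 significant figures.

6 = 4.67 × A^0.26  ⇒  A^0.26 = 6/4.67 = 1.285
ln A = ln(1.285) / 0.26 = 0.2506 / 0.26 = 0.9638
A = e^0.9638 ≈ 2.622 km²

2.62 km²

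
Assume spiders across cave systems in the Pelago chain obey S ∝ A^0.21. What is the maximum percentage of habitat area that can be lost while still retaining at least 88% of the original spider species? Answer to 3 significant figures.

45.6%

Need (A_new/A_old)^0.21 = 0.88, so A_new/A_old = 0.88^(1/0.21) = 0.88^4.762
ln(A_new/A_old) = ln 0.88 / 0.21 = -0.1278 / 0.21 = -0.6087
A_new/A_old = e^-0.6087 ≈ 0.544
Fraction that can be lost = 1 − 0.544 = 0.456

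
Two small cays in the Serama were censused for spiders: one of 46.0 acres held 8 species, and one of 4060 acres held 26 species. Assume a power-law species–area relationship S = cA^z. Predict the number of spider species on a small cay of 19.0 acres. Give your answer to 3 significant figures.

6.34

z = ln(26/8) / ln(4060/46) = 1.1787 / 4.4803 = 0.2631
c = 8 / 46^0.2631 = 8 / 2.738 = 2.922
S₃ = 2.922 × 19^0.2631 = 2.922 × 2.17 ≈ 6.34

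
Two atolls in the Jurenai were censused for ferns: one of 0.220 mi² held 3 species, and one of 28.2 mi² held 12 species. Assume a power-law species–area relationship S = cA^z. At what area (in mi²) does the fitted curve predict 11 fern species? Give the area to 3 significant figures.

z = ln(12/3) / ln(28.2/0.22) = 1.3863 / 4.8534 = 0.2856
c = 3 / 0.22^0.2856 = 3 / 0.6489 = 4.623
A = (11/4.623)^(1/0.2856) ⇒ ln A = ln(2.379)/0.2856 = 3.0347
A = e^3.0347 ≈ 20.79 mi²

20.8 mi²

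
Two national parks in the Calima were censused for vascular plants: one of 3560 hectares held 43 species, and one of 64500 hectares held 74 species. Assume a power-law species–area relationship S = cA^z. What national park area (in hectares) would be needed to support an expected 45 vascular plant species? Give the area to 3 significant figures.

4540 hectares

z = ln(74/43) / ln(64500/3560) = 0.5429 / 2.8969 = 0.1874
c = 43 / 3560^0.1874 = 43 / 4.629 = 9.288
A = (45/9.288)^(1/0.1874) ⇒ ln A = ln(4.845)/0.1874 = 8.4201
A = e^8.4201 ≈ 4537 hectares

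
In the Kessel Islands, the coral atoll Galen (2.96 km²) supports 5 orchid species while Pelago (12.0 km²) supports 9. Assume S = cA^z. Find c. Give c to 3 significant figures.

3.17

z = ln(S₂/S₁) / ln(A₂/A₁) = ln(9/5) / ln(12/2.96) = 0.5878 / 1.3997 = 0.4199
c = S₁ / A₁^z = 5 / 2.96^0.4199 = 5 / 1.577 = 3.17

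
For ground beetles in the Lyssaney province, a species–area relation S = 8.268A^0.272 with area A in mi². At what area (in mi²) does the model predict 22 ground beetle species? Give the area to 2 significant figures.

37 mi²

22 = 8.268 × A^0.272  ⇒  A^0.272 = 22/8.268 = 2.661
ln A = ln(2.661) / 0.272 = 0.9786 / 0.272 = 3.5980
A = e^3.5980 ≈ 36.52 mi²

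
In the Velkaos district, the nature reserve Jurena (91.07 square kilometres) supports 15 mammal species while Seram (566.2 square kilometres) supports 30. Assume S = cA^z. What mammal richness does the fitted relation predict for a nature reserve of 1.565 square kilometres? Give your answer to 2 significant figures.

3.2

z = ln(30/15) / ln(566.2/91.07) = 0.6931 / 1.8273 = 0.3793
c = 15 / 91.07^0.3793 = 15 / 5.537 = 2.709
S₃ = 2.709 × 1.565^0.3793 = 2.709 × 1.185 ≈ 3.211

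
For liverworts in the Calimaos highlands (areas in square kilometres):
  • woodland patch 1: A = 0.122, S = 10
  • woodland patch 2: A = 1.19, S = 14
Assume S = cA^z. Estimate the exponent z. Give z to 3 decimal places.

0.148

Taking logs: ln S = ln c + z ln A, so z = (ln S₂ − ln S₁)/(ln A₂ − ln A₁).
z = ln(14/10) / ln(1.19/0.122) = ln(1.4) / ln(9.754) = 0.3365 / 2.2777 = 0.1477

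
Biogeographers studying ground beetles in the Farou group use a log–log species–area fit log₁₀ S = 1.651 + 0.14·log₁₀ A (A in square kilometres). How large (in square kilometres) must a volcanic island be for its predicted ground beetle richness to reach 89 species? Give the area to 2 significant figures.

140 square kilometres

89 = 44.77 × A^0.14  ⇒  A^0.14 = 89/44.77 = 1.988
ln A = ln(1.988) / 0.14 = 0.6871 / 0.14 = 4.9076
A = e^4.9076 ≈ 135.3 square kilometres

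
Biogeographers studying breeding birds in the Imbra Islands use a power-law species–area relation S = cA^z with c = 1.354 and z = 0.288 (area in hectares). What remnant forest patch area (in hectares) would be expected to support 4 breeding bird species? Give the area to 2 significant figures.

4 = 1.354 × A^0.288  ⇒  A^0.288 = 4/1.354 = 2.954
ln A = ln(2.954) / 0.288 = 1.0832 / 0.288 = 3.7612
A = e^3.7612 ≈ 43 hectares

43 hectares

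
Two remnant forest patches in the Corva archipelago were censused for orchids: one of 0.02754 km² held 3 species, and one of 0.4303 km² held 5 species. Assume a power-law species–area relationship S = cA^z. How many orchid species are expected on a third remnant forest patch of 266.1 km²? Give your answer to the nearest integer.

17

z = ln(5/3) / ln(0.4303/0.02754) = 0.5108 / 2.7488 = 0.1858
c = 3 / 0.02754^0.1858 = 3 / 0.513 = 5.848
S₃ = 5.848 × 266.1^0.1858 = 5.848 × 2.823 ≈ 16.51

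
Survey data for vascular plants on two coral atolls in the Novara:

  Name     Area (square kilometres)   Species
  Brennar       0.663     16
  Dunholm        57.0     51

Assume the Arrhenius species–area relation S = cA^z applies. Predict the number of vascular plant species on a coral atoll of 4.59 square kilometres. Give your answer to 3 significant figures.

26.5

z = ln(51/16) / ln(57/0.663) = 1.1592 / 4.4540 = 0.2603
c = 16 / 0.663^0.2603 = 16 / 0.8986 = 17.81
S₃ = 17.81 × 4.59^0.2603 = 17.81 × 1.487 ≈ 26.47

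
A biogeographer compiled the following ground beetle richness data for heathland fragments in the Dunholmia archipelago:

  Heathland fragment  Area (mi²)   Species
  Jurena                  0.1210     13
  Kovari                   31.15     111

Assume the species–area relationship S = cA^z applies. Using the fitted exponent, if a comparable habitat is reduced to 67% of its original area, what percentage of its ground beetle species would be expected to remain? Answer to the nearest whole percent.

86%

z = ln(111/13) / ln(31.15/0.121) = 2.1446 / 5.5508 = 0.3864
S_new/S_old = (A_new/A_old)^z = 0.67^0.3864 = exp(0.3864 × -0.4005) = 0.8566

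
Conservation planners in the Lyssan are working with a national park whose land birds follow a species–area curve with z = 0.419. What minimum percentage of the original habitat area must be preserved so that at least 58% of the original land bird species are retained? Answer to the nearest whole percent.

27%

Need (A_new/A_old)^0.419 = 0.58, so A_new/A_old = 0.58^(1/0.419) = 0.58^2.387
ln(A_new/A_old) = ln 0.58 / 0.419 = -0.5447 / 0.419 = -1.3001
A_new/A_old = e^-1.3001 ≈ 0.2725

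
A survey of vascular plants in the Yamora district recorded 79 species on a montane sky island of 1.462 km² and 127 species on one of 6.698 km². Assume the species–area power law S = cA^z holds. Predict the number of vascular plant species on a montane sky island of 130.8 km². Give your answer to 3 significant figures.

321

z = ln(127/79) / ln(6.698/1.462) = 0.4747 / 1.5220 = 0.3119
c = 79 / 1.462^0.3119 = 79 / 1.126 = 70.17
S₃ = 70.17 × 130.8^0.3119 = 70.17 × 4.573 ≈ 320.9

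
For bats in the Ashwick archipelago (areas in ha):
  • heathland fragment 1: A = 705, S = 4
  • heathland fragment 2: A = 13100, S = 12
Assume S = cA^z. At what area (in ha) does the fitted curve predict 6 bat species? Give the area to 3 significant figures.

z = ln(12/4) / ln(13100/705) = 1.0986 / 2.9222 = 0.3760
c = 4 / 705^0.3760 = 4 / 11.77 = 0.3398
A = (6/0.3398)^(1/0.3760) ⇒ ln A = ln(17.66)/0.3760 = 7.6367
A = e^7.6367 ≈ 2073 ha

2070 ha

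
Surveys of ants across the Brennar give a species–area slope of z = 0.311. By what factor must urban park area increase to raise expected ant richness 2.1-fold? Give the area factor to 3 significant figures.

(A₂/A₁)^0.311 = 2.1, so A₂/A₁ = 2.1^(1/0.311) = 2.1^3.215
ln(A₂/A₁) = ln 2.1 / 0.311 = 0.7419 / 0.311 = 2.3857
A₂/A₁ = e^2.3857 ≈ 10.87

10.9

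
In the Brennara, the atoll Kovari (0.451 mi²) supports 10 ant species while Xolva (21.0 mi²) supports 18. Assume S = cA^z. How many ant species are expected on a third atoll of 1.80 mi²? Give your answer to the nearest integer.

z = ln(18/10) / ln(21/0.451) = 0.5878 / 3.8408 = 0.1530
c = 10 / 0.451^0.1530 = 10 / 0.8853 = 11.3
S₃ = 11.3 × 1.8^0.1530 = 11.3 × 1.094 ≈ 12.36

12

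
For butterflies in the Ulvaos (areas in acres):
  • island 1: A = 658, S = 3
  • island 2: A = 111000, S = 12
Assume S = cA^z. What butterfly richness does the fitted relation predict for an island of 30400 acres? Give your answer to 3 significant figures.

z = ln(12/3) / ln(111000/658) = 1.3863 / 5.1281 = 0.2703
c = 3 / 658^0.2703 = 3 / 5.779 = 0.5191
S₃ = 0.5191 × 30400^0.2703 = 0.5191 × 16.29 ≈ 8.455

8.46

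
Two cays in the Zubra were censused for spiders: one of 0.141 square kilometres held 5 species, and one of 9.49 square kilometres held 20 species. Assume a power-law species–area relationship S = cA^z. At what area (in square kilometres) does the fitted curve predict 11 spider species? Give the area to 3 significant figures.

z = ln(20/5) / ln(9.49/0.141) = 1.3863 / 4.2092 = 0.3293
c = 5 / 0.141^0.3293 = 5 / 0.5246 = 9.532
A = (11/9.532)^(1/0.3293) ⇒ ln A = ln(1.154)/0.3293 = 0.4350
A = e^0.4350 ≈ 1.545 square kilometres

1.54 square kilometres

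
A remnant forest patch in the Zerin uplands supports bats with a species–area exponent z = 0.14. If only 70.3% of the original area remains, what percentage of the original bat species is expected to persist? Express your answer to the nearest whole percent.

S_new/S_old = (A_new/A_old)^z = 0.703^0.14
= exp(0.14 × ln 0.703) = exp(0.14 × -0.3524) = exp(-0.0493) ≈ 0.9519

95%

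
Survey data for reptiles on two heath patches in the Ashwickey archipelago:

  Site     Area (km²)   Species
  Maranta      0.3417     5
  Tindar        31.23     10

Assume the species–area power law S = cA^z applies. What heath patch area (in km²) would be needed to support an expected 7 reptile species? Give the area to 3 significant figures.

3.06 km²

z = ln(10/5) / ln(31.23/0.3417) = 0.6931 / 4.5152 = 0.1535
c = 5 / 0.3417^0.1535 = 5 / 0.848 = 5.896
A = (7/5.896)^(1/0.1535) ⇒ ln A = ln(1.187)/0.1535 = 1.1180
A = e^1.1180 ≈ 3.059 km²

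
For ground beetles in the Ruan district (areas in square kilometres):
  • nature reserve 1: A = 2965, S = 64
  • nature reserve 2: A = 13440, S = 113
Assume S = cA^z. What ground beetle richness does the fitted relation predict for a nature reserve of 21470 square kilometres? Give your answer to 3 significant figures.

z = ln(113/64) / ln(13440/2965) = 0.5685 / 1.5114 = 0.3762
c = 64 / 2965^0.3762 = 64 / 20.23 = 3.163
S₃ = 3.163 × 21470^0.3762 = 3.163 × 42.6 ≈ 134.8

135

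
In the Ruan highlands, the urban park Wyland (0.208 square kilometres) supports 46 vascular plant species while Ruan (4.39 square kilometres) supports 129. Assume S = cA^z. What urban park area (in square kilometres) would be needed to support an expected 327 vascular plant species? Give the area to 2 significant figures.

z = ln(129/46) / ln(4.39/0.208) = 1.0312 / 3.0495 = 0.3381
c = 46 / 0.208^0.3381 = 46 / 0.588 = 78.23
A = (327/78.23)^(1/0.3381) ⇒ ln A = ln(4.18)/0.3381 = 4.2301
A = e^4.2301 ≈ 68.73 square kilometres

69 square kilometres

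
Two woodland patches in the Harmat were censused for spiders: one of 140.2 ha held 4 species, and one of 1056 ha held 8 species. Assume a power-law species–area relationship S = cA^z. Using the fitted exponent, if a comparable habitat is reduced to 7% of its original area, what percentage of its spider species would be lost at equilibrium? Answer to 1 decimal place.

z = ln(8/4) / ln(1056/140.2) = 0.6931 / 2.0192 = 0.3433
S_new/S_old = (A_new/A_old)^z = 0.07^0.3433 = exp(0.3433 × -2.6593) = 0.4014
Fraction lost = 1 − 0.4014 = 0.5986

59.9%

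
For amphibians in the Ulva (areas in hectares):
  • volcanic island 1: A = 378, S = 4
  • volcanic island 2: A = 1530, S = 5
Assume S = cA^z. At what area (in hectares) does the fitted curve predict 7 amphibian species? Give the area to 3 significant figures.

z = ln(5/4) / ln(1530/378) = 0.2231 / 1.3981 = 0.1596
c = 4 / 378^0.1596 = 4 / 2.579 = 1.551
A = (7/1.551)^(1/0.1596) ⇒ ln A = ln(4.512)/0.1596 = 9.4412
A = e^9.4412 ≈ 12597 hectares

12600 hectares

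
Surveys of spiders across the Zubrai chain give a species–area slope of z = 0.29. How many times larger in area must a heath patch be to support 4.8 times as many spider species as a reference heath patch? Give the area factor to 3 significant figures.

(A₂/A₁)^0.29 = 4.8, so A₂/A₁ = 4.8^(1/0.29) = 4.8^3.448
ln(A₂/A₁) = ln 4.8 / 0.29 = 1.5686 / 0.29 = 5.4090
A₂/A₁ = e^5.4090 ≈ 223.4

223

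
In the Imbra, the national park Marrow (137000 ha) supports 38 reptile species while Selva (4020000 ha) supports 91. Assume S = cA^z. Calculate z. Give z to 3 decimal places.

0.258

Taking logs: ln S = ln c + z ln A, so z = (ln S₂ − ln S₁)/(ln A₂ − ln A₁).
z = ln(91/38) / ln(4020000/137000) = ln(2.395) / ln(29.34) = 0.8733 / 3.3791 = 0.2584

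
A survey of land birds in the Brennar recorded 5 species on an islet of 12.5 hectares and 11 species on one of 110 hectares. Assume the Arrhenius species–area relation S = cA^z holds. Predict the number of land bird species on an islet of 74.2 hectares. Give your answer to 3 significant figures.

z = ln(11/5) / ln(110/12.5) = 0.7885 / 2.1748 = 0.3626
c = 5 / 12.5^0.3626 = 5 / 2.499 = 2.001
S₃ = 2.001 × 74.2^0.3626 = 2.001 × 4.766 ≈ 9.537

9.54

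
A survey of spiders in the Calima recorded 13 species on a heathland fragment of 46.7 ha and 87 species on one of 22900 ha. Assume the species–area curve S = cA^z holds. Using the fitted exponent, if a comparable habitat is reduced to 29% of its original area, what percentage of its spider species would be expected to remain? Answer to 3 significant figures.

z = ln(87/13) / ln(22900/46.7) = 1.9010 / 6.1951 = 0.3068
S_new/S_old = (A_new/A_old)^z = 0.29^0.3068 = exp(0.3068 × -1.2379) = 0.684

68.4%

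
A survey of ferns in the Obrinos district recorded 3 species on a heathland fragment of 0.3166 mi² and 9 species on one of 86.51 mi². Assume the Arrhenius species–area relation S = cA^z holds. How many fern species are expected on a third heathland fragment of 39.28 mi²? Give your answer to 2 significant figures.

z = ln(9/3) / ln(86.51/0.3166) = 1.0986 / 5.6104 = 0.1958
c = 3 / 0.3166^0.1958 = 3 / 0.7983 = 3.758
S₃ = 3.758 × 39.28^0.1958 = 3.758 × 2.052 ≈ 7.711

7.7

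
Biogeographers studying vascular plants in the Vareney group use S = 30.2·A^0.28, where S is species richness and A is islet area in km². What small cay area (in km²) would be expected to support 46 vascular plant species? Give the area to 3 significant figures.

46 = 30.2 × A^0.28  ⇒  A^0.28 = 46/30.2 = 1.523
ln A = ln(1.523) / 0.28 = 0.4208 / 0.28 = 1.5029
A = e^1.5029 ≈ 4.495 km²

4.49 km²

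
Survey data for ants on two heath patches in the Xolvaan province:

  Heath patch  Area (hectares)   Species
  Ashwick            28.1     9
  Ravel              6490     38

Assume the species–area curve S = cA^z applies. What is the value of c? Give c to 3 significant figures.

z = ln(S₂/S₁) / ln(A₂/A₁) = ln(38/9) / ln(6490/28.1) = 1.4404 / 5.4422 = 0.2647
c = S₁ / A₁^z = 9 / 28.1^0.2647 = 9 / 2.418 = 3.722

3.72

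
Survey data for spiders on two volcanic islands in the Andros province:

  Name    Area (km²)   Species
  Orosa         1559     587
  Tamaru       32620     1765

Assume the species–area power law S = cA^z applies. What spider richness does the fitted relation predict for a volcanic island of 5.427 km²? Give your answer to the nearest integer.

z = ln(1765/587) / ln(32620/1559) = 1.1009 / 3.0409 = 0.3620
c = 587 / 1559^0.3620 = 587 / 14.32 = 41
S₃ = 41 × 5.427^0.3620 = 41 × 1.845 ≈ 75.63

76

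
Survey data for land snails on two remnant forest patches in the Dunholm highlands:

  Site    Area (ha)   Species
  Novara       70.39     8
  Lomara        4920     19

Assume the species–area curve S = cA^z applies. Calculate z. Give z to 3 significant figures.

0.204

Taking logs: ln S = ln c + z ln A, so z = (ln S₂ − ln S₁)/(ln A₂ − ln A₁).
z = ln(19/8) / ln(4920/70.39) = ln(2.375) / ln(69.9) = 0.8650 / 4.2470 = 0.2037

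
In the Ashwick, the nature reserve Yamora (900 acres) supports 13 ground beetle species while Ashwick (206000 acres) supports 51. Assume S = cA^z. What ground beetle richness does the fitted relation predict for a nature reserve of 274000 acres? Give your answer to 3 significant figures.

54.8

z = ln(51/13) / ln(206000/900) = 1.3669 / 5.4332 = 0.2516
c = 13 / 900^0.2516 = 13 / 5.536 = 2.348
S₃ = 2.348 × 274000^0.2516 = 2.348 × 23.34 ≈ 54.79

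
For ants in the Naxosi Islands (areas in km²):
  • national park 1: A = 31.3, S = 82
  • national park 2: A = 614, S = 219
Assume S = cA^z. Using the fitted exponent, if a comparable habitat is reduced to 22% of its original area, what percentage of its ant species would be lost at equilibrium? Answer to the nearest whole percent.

39%

z = ln(219/82) / ln(614/31.3) = 0.9824 / 2.9764 = 0.3300
S_new/S_old = (A_new/A_old)^z = 0.22^0.3300 = exp(0.3300 × -1.5141) = 0.6067
Fraction lost = 1 − 0.6067 = 0.3933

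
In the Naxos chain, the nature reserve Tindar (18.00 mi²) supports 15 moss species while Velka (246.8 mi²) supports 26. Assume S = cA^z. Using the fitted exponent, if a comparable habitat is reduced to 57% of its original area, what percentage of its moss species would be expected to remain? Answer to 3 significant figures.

z = ln(26/15) / ln(246.8/18) = 0.5500 / 2.6182 = 0.2101
S_new/S_old = (A_new/A_old)^z = 0.57^0.2101 = exp(0.2101 × -0.5621) = 0.8886

88.9%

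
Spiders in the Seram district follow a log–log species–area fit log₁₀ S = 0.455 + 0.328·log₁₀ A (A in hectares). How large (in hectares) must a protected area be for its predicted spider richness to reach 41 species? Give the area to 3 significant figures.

3390 hectares

41 = 2.851 × A^0.328  ⇒  A^0.328 = 41/2.851 = 14.38
ln A = ln(14.38) / 0.328 = 2.6659 / 0.328 = 8.1277
A = e^8.1277 ≈ 3387 hectares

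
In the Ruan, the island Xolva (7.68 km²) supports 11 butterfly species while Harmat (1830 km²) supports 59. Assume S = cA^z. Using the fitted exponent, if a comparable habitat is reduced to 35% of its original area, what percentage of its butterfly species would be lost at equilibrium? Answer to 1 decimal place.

z = ln(59/11) / ln(1830/7.68) = 1.6796 / 5.4735 = 0.3069
S_new/S_old = (A_new/A_old)^z = 0.35^0.3069 = exp(0.3069 × -1.0498) = 0.7246
Fraction lost = 1 − 0.7246 = 0.2754

27.5%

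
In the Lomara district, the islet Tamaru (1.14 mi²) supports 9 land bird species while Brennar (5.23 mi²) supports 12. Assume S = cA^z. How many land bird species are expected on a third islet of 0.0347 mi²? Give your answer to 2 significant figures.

z = ln(12/9) / ln(5.23/1.14) = 0.2877 / 1.5234 = 0.1888
c = 9 / 1.14^0.1888 = 9 / 1.025 = 8.78
S₃ = 8.78 × 0.0347^0.1888 = 8.78 × 0.5301 ≈ 4.654

4.7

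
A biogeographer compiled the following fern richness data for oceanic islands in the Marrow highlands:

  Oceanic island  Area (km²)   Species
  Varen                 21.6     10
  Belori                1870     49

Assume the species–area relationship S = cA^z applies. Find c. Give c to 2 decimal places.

3.35

z = ln(S₂/S₁) / ln(A₂/A₁) = ln(49/10) / ln(1870/21.6) = 1.5892 / 4.4610 = 0.3563
c = S₁ / A₁^z = 10 / 21.6^0.3563 = 10 / 2.988 = 3.347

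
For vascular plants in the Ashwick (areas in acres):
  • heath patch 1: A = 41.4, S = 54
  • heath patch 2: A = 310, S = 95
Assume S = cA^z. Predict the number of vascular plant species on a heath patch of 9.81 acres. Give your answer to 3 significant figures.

z = ln(95/54) / ln(310/41.4) = 0.5649 / 2.0133 = 0.2806
c = 54 / 41.4^0.2806 = 54 / 2.843 = 19
S₃ = 19 × 9.81^0.2806 = 19 × 1.898 ≈ 36.05

36.1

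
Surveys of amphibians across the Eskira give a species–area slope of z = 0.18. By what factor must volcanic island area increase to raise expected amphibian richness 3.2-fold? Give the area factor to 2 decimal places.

(A₂/A₁)^0.18 = 3.2, so A₂/A₁ = 3.2^(1/0.18) = 3.2^5.556
ln(A₂/A₁) = ln 3.2 / 0.18 = 1.1632 / 0.18 = 6.4619
A₂/A₁ = e^6.4619 ≈ 640.3

640.31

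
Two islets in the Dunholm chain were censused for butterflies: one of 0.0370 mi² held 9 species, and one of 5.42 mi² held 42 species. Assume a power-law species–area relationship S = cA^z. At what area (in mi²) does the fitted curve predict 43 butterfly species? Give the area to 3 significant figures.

z = ln(42/9) / ln(5.42/0.037) = 1.5404 / 4.9869 = 0.3089
c = 9 / 0.037^0.3089 = 9 / 0.3612 = 24.92
A = (43/24.92)^(1/0.3089) ⇒ ln A = ln(1.726)/0.3089 = 1.7663
A = e^1.7663 ≈ 5.849 mi²

5.85 mi²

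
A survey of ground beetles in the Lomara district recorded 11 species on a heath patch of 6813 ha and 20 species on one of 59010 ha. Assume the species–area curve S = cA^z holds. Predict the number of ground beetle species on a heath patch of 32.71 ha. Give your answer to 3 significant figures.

z = ln(20/11) / ln(59010/6813) = 0.5978 / 2.1589 = 0.2769
c = 11 / 6813^0.2769 = 11 / 11.52 = 0.9547
S₃ = 0.9547 × 32.71^0.2769 = 0.9547 × 2.627 ≈ 2.508

2.51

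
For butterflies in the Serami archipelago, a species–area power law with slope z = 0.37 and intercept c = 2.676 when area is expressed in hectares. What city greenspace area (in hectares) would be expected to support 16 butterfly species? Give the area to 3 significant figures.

126 hectares

16 = 2.676 × A^0.37  ⇒  A^0.37 = 16/2.676 = 5.979
ln A = ln(5.979) / 0.37 = 1.7883 / 0.37 = 4.8332
A = e^4.8332 ≈ 125.6 hectares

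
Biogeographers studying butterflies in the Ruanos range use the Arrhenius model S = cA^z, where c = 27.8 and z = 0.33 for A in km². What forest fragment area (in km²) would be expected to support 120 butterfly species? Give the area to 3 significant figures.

120 = 27.8 × A^0.33  ⇒  A^0.33 = 120/27.8 = 4.317
ln A = ln(4.317) / 0.33 = 1.4625 / 0.33 = 4.4317
A = e^4.4317 ≈ 84.07 km²

84.1 km²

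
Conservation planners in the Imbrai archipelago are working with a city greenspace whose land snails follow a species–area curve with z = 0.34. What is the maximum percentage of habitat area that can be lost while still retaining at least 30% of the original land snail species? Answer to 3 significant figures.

Need (A_new/A_old)^0.34 = 0.3, so A_new/A_old = 0.3^(1/0.34) = 0.3^2.941
ln(A_new/A_old) = ln 0.3 / 0.34 = -1.2040 / 0.34 = -3.5411
A_new/A_old = e^-3.5411 ≈ 0.02898
Fraction that can be lost = 1 − 0.02898 = 0.971

97.1%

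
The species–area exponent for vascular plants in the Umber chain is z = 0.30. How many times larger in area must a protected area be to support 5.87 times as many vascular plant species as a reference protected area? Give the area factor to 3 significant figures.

(A₂/A₁)^0.3 = 5.87, so A₂/A₁ = 5.87^(1/0.3) = 5.87^3.333
ln(A₂/A₁) = ln 5.87 / 0.3 = 1.7699 / 0.3 = 5.8995
A₂/A₁ = e^5.8995 ≈ 364.9

365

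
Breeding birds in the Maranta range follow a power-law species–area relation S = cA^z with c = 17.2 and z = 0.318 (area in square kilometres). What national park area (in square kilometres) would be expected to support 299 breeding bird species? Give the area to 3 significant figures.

299 = 17.2 × A^0.318  ⇒  A^0.318 = 299/17.2 = 17.38
ln A = ln(17.38) / 0.318 = 2.8555 / 0.318 = 8.9797
A = e^8.9797 ≈ 7940 square kilometres

7940 square kilometres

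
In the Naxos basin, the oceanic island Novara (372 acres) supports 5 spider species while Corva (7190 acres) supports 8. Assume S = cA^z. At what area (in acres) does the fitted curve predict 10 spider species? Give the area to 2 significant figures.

29000 acres

z = ln(8/5) / ln(7190/372) = 0.4700 / 2.9616 = 0.1587
c = 5 / 372^0.1587 = 5 / 2.558 = 1.954
A = (10/1.954)^(1/0.1587) ⇒ ln A = ln(5.117)/0.1587 = 10.2865
A = e^10.2865 ≈ 29334 acres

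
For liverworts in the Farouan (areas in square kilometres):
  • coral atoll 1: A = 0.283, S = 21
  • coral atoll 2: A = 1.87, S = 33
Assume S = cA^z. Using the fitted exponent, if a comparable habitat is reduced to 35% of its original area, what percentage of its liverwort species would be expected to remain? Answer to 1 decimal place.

77.8%

z = ln(33/21) / ln(1.87/0.283) = 0.4520 / 1.8882 = 0.2394
S_new/S_old = (A_new/A_old)^z = 0.35^0.2394 = exp(0.2394 × -1.0498) = 0.7778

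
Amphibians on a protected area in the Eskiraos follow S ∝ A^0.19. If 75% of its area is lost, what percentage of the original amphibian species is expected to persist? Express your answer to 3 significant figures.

S_new/S_old = (A_new/A_old)^z = 0.25^0.19
= exp(0.19 × ln 0.25) = exp(0.19 × -1.3863) = exp(-0.2634) ≈ 0.7684

76.8%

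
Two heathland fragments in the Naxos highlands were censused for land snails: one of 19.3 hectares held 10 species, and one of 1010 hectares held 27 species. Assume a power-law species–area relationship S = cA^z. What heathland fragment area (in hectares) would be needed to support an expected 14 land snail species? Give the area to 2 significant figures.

74 hectares

z = ln(27/10) / ln(1010/19.3) = 0.9933 / 3.9576 = 0.2510
c = 10 / 19.3^0.2510 = 10 / 2.102 = 4.757
A = (14/4.757)^(1/0.2510) ⇒ ln A = ln(2.943)/0.2510 = 4.3008
A = e^4.3008 ≈ 73.76 hectares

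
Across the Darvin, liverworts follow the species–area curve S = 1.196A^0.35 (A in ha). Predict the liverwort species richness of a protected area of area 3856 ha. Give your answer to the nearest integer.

S = 1.196 × 3856^0.35
ln S = ln 1.196 + 0.35 × ln 3856 = 0.1790 + 0.35 × 8.2574 = 3.0691
S = e^3.0691 ≈ 21.52

22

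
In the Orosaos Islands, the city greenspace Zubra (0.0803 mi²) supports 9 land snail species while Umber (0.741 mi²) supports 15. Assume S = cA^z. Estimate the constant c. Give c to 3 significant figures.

16.1

z = ln(S₂/S₁) / ln(A₂/A₁) = ln(15/9) / ln(0.741/0.0803) = 0.5108 / 2.2222 = 0.2299
c = S₁ / A₁^z = 9 / 0.0803^0.2299 = 9 / 0.56 = 16.07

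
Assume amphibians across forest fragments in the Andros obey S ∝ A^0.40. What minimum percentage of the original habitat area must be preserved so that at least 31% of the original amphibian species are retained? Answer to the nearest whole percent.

Need (A_new/A_old)^0.4 = 0.31, so A_new/A_old = 0.31^(1/0.4) = 0.31^2.5
ln(A_new/A_old) = ln 0.31 / 0.4 = -1.1712 / 0.4 = -2.9280
A_new/A_old = e^-2.9280 ≈ 0.05351

5%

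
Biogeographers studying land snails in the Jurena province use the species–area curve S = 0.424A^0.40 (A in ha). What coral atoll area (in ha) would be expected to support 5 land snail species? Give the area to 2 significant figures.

480 ha

5 = 0.424 × A^0.4  ⇒  A^0.4 = 5/0.424 = 11.79
ln A = ln(11.79) / 0.4 = 2.4675 / 0.4 = 6.1686
A = e^6.1686 ≈ 477.5 ha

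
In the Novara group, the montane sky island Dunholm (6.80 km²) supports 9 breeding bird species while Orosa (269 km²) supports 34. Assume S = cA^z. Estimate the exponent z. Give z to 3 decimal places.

0.361

Taking logs: ln S = ln c + z ln A, so z = (ln S₂ − ln S₁)/(ln A₂ − ln A₁).
z = ln(34/9) / ln(269/6.8) = ln(3.778) / ln(39.56) = 1.3291 / 3.6778 = 0.3614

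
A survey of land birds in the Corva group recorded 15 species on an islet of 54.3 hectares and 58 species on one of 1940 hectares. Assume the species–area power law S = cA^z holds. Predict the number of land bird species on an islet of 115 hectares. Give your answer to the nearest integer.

z = ln(58/15) / ln(1940/54.3) = 1.3524 / 3.5759 = 0.3782
c = 15 / 54.3^0.3782 = 15 / 4.53 = 3.311
S₃ = 3.311 × 115^0.3782 = 3.311 × 6.017 ≈ 19.92

20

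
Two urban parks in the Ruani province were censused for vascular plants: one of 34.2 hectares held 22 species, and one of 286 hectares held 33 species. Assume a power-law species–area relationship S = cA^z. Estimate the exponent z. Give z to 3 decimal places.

0.191

Taking logs: ln S = ln c + z ln A, so z = (ln S₂ − ln S₁)/(ln A₂ − ln A₁).
z = ln(33/22) / ln(286/34.2) = ln(1.5) / ln(8.363) = 0.4055 / 2.1238 = 0.1909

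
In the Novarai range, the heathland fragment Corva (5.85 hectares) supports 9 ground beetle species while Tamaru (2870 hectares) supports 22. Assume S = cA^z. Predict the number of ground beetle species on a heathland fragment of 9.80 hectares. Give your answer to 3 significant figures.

z = ln(22/9) / ln(2870/5.85) = 0.8938 / 6.1956 = 0.1443
c = 9 / 5.85^0.1443 = 9 / 1.29 = 6.975
S₃ = 6.975 × 9.8^0.1443 = 6.975 × 1.39 ≈ 9.695

9.70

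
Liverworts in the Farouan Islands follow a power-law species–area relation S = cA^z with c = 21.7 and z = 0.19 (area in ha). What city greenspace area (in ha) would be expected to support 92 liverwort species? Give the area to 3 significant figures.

2000 ha

92 = 21.7 × A^0.19  ⇒  A^0.19 = 92/21.7 = 4.24
ln A = ln(4.24) / 0.19 = 1.4445 / 0.19 = 7.6025
A = e^7.6025 ≈ 2003 ha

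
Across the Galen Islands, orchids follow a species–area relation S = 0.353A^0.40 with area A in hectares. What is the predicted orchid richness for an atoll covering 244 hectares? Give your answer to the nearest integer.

S = 0.353 × 244^0.4
ln S = ln 0.353 + 0.4 × ln 244 = -1.0413 + 0.4 × 5.4972 = 1.1576
S = e^1.1576 ≈ 3.182

3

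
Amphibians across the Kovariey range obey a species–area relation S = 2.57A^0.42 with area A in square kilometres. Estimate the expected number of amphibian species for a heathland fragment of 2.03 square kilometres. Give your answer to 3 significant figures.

S = 2.57 × 2.03^0.42
ln S = ln 2.57 + 0.42 × ln 2.03 = 0.9439 + 0.42 × 0.7080 = 1.2413
S = e^1.2413 ≈ 3.46

3.46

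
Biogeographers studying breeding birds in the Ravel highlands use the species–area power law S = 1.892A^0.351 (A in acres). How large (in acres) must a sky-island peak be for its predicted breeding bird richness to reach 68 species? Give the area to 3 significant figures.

68 = 1.892 × A^0.351  ⇒  A^0.351 = 68/1.892 = 35.94
ln A = ln(35.94) / 0.351 = 3.5819 / 0.351 = 10.2048
A = e^10.2048 ≈ 27032 acres

27000 acres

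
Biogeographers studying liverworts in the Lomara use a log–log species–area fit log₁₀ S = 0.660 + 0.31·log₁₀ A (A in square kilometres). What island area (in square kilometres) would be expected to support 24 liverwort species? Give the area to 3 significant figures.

24 = 4.571 × A^0.31  ⇒  A^0.31 = 24/4.571 = 5.251
ln A = ln(5.251) / 0.31 = 1.6583 / 0.31 = 5.3495
A = e^5.3495 ≈ 210.5 square kilometres

211 square kilometres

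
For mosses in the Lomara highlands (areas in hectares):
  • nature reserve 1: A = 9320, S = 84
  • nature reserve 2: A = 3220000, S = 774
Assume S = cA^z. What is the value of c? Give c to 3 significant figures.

2.61

z = ln(S₂/S₁) / ln(A₂/A₁) = ln(774/84) / ln(3220000/9320) = 2.2208 / 5.8450 = 0.3799
c = S₁ / A₁^z = 84 / 9320^0.3799 = 84 / 32.22 = 2.607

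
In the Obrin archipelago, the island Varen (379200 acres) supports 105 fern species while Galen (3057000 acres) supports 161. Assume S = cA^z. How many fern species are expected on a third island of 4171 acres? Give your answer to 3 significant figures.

z = ln(161/105) / ln(3057000/379200) = 0.4274 / 2.0871 = 0.2048
c = 105 / 379200^0.2048 = 105 / 13.89 = 7.562
S₃ = 7.562 × 4171^0.2048 = 7.562 × 5.513 ≈ 41.69

41.7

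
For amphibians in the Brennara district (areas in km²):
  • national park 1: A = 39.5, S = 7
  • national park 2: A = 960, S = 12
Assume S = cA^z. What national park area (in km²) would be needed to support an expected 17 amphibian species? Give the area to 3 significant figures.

7550 km²

z = ln(12/7) / ln(960/39.5) = 0.5390 / 3.1906 = 0.1689
c = 7 / 39.5^0.1689 = 7 / 1.861 = 3.762
A = (17/3.762)^(1/0.1689) ⇒ ln A = ln(4.519)/0.1689 = 8.9288
A = e^8.9288 ≈ 7546 km²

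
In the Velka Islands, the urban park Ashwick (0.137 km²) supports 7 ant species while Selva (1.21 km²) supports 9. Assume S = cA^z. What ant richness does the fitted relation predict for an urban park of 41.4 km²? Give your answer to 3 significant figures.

z = ln(9/7) / ln(1.21/0.137) = 0.2513 / 2.1784 = 0.1154
c = 7 / 0.137^0.1154 = 7 / 0.7951 = 8.804
S₃ = 8.804 × 41.4^0.1154 = 8.804 × 1.537 ≈ 13.53

13.5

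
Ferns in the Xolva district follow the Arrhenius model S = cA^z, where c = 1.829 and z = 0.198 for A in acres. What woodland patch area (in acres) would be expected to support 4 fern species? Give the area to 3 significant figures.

52.0 acres

4 = 1.829 × A^0.198  ⇒  A^0.198 = 4/1.829 = 2.187
ln A = ln(2.187) / 0.198 = 0.7825 / 0.198 = 3.9521
A = e^3.9521 ≈ 52.05 acres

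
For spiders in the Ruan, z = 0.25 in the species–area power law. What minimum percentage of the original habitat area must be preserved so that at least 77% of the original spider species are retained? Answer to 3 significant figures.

35.2%

Need (A_new/A_old)^0.25 = 0.77, so A_new/A_old = 0.77^(1/0.25) = 0.77^4
ln(A_new/A_old) = ln 0.77 / 0.25 = -0.2614 / 0.25 = -1.0455
A_new/A_old = e^-1.0455 ≈ 0.3515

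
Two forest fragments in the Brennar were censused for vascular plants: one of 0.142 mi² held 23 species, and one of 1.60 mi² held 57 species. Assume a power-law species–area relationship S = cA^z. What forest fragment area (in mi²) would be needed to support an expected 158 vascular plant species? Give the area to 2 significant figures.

24 mi²

z = ln(57/23) / ln(1.6/0.142) = 0.9076 / 2.4219 = 0.3747
c = 23 / 0.142^0.3747 = 23 / 0.4812 = 47.8
A = (158/47.8)^(1/0.3747) ⇒ ln A = ln(3.306)/0.3747 = 3.1908
A = e^3.1908 ≈ 24.31 mi²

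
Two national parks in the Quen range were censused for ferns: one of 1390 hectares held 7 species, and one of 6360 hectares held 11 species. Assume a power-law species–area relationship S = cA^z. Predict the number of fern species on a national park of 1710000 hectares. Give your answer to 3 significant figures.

58.0

z = ln(11/7) / ln(6360/1390) = 0.4520 / 1.5207 = 0.2972
c = 7 / 1390^0.2972 = 7 / 8.593 = 0.8146
S₃ = 0.8146 × 1710000^0.2972 = 0.8146 × 71.21 ≈ 58.01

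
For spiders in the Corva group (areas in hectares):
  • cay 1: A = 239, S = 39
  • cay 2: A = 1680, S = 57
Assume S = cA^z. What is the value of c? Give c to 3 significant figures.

z = ln(S₂/S₁) / ln(A₂/A₁) = ln(57/39) / ln(1680/239) = 0.3795 / 1.9501 = 0.1946
c = S₁ / A₁^z = 39 / 239^0.1946 = 39 / 2.903 = 13.43

13.4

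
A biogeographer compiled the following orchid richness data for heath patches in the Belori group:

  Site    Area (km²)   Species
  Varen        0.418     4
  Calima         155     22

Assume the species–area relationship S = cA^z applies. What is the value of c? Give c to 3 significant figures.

z = ln(S₂/S₁) / ln(A₂/A₁) = ln(22/4) / ln(155/0.418) = 1.7047 / 5.9157 = 0.2882
c = S₁ / A₁^z = 4 / 0.418^0.2882 = 4 / 0.7777 = 5.143

5.14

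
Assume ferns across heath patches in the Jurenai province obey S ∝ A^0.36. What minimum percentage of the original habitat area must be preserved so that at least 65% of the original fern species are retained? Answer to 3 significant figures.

Need (A_new/A_old)^0.36 = 0.65, so A_new/A_old = 0.65^(1/0.36) = 0.65^2.778
ln(A_new/A_old) = ln 0.65 / 0.36 = -0.4308 / 0.36 = -1.1966
A_new/A_old = e^-1.1966 ≈ 0.3022

30.2%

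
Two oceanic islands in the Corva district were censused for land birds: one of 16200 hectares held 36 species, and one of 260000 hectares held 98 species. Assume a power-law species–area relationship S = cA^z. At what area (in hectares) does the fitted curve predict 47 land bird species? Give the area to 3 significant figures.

z = ln(98/36) / ln(260000/16200) = 1.0014 / 2.7757 = 0.3608
c = 36 / 16200^0.3608 = 36 / 33.02 = 1.09
A = (47/1.09)^(1/0.3608) ⇒ ln A = ln(43.11)/0.3608 = 10.4318
A = e^10.4318 ≈ 33920 hectares

33900 hectares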